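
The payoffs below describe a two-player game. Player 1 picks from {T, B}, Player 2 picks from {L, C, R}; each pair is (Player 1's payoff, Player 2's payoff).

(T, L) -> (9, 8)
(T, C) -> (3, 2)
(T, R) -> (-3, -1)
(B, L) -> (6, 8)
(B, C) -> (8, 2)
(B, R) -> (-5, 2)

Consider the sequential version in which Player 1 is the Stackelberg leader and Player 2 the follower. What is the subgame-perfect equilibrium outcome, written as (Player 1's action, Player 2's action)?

Solve by backward induction (Player 1 leads).
- T: BR = L, leader payoff 9.
- B: BR = L, leader payoff 6.
Maximizing over 9, 6, Player 1 chooses T. Subgame-perfect outcome: (T, L) with payoffs (9, 8).

(T, L)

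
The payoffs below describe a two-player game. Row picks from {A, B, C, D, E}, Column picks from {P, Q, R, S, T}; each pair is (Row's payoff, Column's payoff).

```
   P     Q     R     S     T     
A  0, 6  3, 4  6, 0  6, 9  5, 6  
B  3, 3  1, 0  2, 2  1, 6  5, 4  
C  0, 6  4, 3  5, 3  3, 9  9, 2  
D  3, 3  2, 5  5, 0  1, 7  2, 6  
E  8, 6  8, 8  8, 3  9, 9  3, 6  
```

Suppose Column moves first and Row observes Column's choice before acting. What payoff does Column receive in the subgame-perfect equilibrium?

9

Row best-responds to each possible Column move:
- P: BR = E, leader payoff 6.
- Q: BR = E, leader payoff 8.
- R: BR = E, leader payoff 3.
- S: BR = E, leader payoff 9.
- T: BR = C, leader payoff 2.
Maximizing over 6, 8, 3, 9, 2, Column chooses S. Subgame-perfect outcome: (E, S) with payoffs (9, 9).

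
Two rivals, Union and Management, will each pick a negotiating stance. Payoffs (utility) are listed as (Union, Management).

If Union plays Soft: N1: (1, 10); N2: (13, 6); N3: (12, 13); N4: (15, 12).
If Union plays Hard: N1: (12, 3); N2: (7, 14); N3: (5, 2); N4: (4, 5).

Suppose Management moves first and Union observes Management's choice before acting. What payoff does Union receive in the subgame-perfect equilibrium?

Backward induction with Management moving first.
- N1: BR = Hard, leader payoff 3.
- N2: BR = Soft, leader payoff 6.
- N3: BR = Soft, leader payoff 13.
- N4: BR = Soft, leader payoff 12.
Maximizing over 3, 6, 13, 12, Management chooses N3. Subgame-perfect outcome: (Soft, N3) with payoffs (12, 13).

12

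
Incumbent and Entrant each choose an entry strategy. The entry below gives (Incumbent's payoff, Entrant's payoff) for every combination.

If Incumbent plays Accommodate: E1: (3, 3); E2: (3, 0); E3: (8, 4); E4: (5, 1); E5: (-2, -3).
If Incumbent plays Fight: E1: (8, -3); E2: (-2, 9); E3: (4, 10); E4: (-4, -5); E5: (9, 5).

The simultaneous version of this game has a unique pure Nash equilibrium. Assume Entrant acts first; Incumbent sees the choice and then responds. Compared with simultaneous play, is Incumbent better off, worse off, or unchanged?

Incumbent best-responds to each possible Entrant move:
- E1: BR = Fight, leader payoff -3.
- E2: BR = Accommodate, leader payoff 0.
- E3: BR = Accommodate, leader payoff 4.
- E4: BR = Accommodate, leader payoff 1.
- E5: BR = Fight, leader payoff 5.
Entrant's induced payoffs are -3, 0, 4, 1, 5, so Entrant commits to E5. Subgame-perfect outcome: (Fight, E5) with payoffs (9, 5).
For the simultaneous game, intersect best replies.
Incumbent's best replies: E1→Fight; E2→Accommodate; E3→Accommodate; E4→Accommodate; E5→Fight.
Entrant's best replies: Accommodate→E3; Fight→E3.
The unique mutual best reply is (Accommodate, E3), giving (8, 4).
Incumbent earns 9 sequentially versus 8 at the Nash outcome: better off.

better off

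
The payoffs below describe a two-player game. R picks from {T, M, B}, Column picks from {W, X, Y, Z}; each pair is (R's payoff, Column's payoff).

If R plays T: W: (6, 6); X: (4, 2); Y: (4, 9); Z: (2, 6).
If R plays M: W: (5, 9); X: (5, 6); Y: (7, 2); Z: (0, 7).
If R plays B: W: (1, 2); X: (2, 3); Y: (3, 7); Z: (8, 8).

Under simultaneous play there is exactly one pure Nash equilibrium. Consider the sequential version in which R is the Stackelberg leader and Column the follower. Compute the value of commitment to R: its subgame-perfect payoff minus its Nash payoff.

Solve by backward induction (R leads).
- T: Column compares 6, 2, 9, 6 and picks Y; R would get 4.
- M: Column compares 9, 6, 2, 7 and picks W; R would get 5.
- B: Column compares 2, 3, 7, 8 and picks Z; R would get 8.
R's induced payoffs are 4, 5, 8, so R commits to B. Subgame-perfect outcome: (B, Z) with payoffs (8, 8).
Now find the simultaneous Nash equilibrium.
R's best replies: W→T; X→M; Y→M; Z→B.
Column's best replies: T→Y; M→W; B→Z.
Only (B, Z) has each player best-responding; Nash payoffs (8, 8).
R's commitment gain: 8 − 8 = 0.

0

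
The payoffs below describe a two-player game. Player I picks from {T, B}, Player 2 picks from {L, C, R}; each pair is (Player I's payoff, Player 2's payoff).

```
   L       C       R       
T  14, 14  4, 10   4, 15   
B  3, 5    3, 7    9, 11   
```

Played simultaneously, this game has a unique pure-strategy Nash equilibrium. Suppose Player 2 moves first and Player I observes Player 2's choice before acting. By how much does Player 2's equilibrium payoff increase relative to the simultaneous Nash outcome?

3

Backward induction with Player 2 moving first.
- L: BR = T, leader payoff 14.
- C: BR = T, leader payoff 10.
- R: BR = B, leader payoff 11.
Player 2's induced payoffs are 14, 10, 11, so Player 2 commits to L. Subgame-perfect outcome: (T, L) with payoffs (14, 14).
For the simultaneous game, intersect best replies.
Player I's best replies: L→T; C→T; R→B.
Player 2's best replies: T→R; B→R.
The unique mutual best reply is (B, R), giving (9, 11).
Player 2's commitment gain: 14 − 11 = 3.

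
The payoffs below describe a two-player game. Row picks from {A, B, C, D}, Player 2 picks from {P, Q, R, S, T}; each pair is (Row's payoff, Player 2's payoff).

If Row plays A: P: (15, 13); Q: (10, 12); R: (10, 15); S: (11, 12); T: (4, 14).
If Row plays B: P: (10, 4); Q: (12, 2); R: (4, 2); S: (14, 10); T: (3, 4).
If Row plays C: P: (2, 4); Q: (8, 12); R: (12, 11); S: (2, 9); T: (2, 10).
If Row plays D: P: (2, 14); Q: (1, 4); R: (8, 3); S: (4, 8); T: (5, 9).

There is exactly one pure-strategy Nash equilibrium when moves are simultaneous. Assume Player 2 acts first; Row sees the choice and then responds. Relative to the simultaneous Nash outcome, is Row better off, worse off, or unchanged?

Solve by backward induction (Player 2 leads).
- P → Row plays A (best of 15, 10, 2, 2); Player 2 gets 13.
- Q → Row plays B (best of 10, 12, 8, 1); Player 2 gets 2.
- R → Row plays C (best of 10, 4, 12, 8); Player 2 gets 11.
- S → Row plays B (best of 11, 14, 2, 4); Player 2 gets 10.
- T → Row plays D (best of 4, 3, 2, 5); Player 2 gets 9.
Maximizing over 13, 2, 11, 10, 9, Player 2 chooses P. Subgame-perfect outcome: (A, P) with payoffs (15, 13).
Now find the simultaneous Nash equilibrium.
Row's best replies: P→A; Q→B; R→C; S→B; T→D.
Player 2's best replies: A→R; B→S; C→Q; D→P.
Only (B, S) has each player best-responding; Nash payoffs (14, 10).
Row earns 15 sequentially versus 14 at the Nash outcome: better off.

better off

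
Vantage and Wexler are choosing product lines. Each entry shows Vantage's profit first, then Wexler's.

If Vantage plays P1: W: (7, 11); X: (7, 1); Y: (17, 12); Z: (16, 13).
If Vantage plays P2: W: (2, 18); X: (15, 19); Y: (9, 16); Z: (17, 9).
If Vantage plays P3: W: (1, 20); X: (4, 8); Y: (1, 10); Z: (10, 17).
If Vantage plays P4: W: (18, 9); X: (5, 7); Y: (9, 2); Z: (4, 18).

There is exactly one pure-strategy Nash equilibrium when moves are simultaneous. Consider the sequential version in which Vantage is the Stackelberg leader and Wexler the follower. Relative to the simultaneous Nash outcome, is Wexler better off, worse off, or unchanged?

worse off

Backward induction with Vantage moving first.
- P1: Wexler compares 11, 1, 12, 13 and picks Z; Vantage would get 16.
- P2: Wexler compares 18, 19, 16, 9 and picks X; Vantage would get 15.
- P3: Wexler compares 20, 8, 10, 17 and picks W; Vantage would get 1.
- P4: Wexler compares 9, 7, 2, 18 and picks Z; Vantage would get 4.
Vantage's induced payoffs are 16, 15, 1, 4, so Vantage commits to P1. Subgame-perfect outcome: (P1, Z) with payoffs (16, 13).
Under simultaneous play:
Vantage's best replies: W→P4; X→P2; Y→P1; Z→P2.
Wexler's best replies: P1→Z; P2→X; P3→W; P4→Z.
Only (P2, X) has each player best-responding; Nash payoffs (15, 19).
Wexler earns 13 sequentially versus 19 at the Nash outcome: worse off.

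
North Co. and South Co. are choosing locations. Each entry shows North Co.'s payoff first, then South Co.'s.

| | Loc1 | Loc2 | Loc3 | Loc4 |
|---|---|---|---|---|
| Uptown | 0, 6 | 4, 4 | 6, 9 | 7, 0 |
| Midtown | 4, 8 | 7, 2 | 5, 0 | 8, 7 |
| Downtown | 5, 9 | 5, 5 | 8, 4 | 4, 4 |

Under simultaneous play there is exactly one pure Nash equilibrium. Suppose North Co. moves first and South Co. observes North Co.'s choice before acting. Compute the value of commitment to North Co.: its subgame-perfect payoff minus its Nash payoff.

1

Solve by backward induction (North Co. leads).
- Uptown → South Co. plays Loc3 (best of 6, 4, 9, 0); North Co. gets 6.
- Midtown → South Co. plays Loc1 (best of 8, 2, 0, 7); North Co. gets 4.
- Downtown → South Co. plays Loc1 (best of 9, 5, 4, 4); North Co. gets 5.
Maximizing over 6, 4, 5, North Co. chooses Uptown. Subgame-perfect outcome: (Uptown, Loc3) with payoffs (6, 9).
Now find the simultaneous Nash equilibrium.
North Co.'s best replies: Loc1→Downtown; Loc2→Midtown; Loc3→Downtown; Loc4→Midtown.
South Co.'s best replies: Uptown→Loc3; Midtown→Loc1; Downtown→Loc1.
Only (Downtown, Loc1) has each player best-responding; Nash payoffs (5, 9).
North Co.'s commitment gain: 6 − 5 = 1.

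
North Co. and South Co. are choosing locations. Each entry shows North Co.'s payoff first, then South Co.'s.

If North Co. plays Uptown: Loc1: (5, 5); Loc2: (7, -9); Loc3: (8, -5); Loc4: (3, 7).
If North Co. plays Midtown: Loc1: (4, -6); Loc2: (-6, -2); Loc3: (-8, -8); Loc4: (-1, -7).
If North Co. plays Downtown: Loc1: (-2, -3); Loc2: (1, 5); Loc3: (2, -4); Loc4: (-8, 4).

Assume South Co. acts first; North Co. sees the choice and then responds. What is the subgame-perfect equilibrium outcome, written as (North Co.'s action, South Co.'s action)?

(Uptown, Loc4)

Solve by backward induction (South Co. leads).
- Loc1: North Co. compares 5, 4, -2 and picks Uptown; South Co. would get 5.
- Loc2: North Co. compares 7, -6, 1 and picks Uptown; South Co. would get -9.
- Loc3: North Co. compares 8, -8, 2 and picks Uptown; South Co. would get -5.
- Loc4: North Co. compares 3, -1, -8 and picks Uptown; South Co. would get 7.
Among 5, -9, -5, 7, the best is 7 at Loc4. Subgame-perfect outcome: (Uptown, Loc4) with payoffs (3, 7).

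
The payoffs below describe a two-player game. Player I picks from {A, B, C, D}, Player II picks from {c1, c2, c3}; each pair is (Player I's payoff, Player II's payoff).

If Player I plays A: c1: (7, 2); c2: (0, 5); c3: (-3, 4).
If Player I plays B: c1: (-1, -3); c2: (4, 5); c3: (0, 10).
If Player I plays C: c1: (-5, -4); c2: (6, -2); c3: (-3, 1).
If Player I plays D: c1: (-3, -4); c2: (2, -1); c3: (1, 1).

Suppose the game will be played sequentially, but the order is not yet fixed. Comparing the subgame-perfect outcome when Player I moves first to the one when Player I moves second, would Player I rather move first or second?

If Player I leads: Player II's best replies are A→c2, B→c3, C→c3, D→c3; Player I's induced payoffs 0, 0, -3, 1; outcome (D, c3), payoffs (1, 1).
If Player II leads: Player I's best replies are c1→A, c2→C, c3→D; Player II's induced payoffs 2, -2, 1; outcome (A, c1), payoffs (7, 2).
Player I gets 1 moving first and 7 moving second, so Player I prefers to move second.

second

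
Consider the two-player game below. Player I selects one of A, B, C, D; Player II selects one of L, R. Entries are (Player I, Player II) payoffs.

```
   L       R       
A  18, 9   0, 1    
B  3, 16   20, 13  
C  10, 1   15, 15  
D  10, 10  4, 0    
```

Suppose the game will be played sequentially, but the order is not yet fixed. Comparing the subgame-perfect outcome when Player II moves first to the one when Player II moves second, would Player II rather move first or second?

first

If Player I leads: Player II's best replies are A→L, B→L, C→R, D→L; Player I's induced payoffs 18, 3, 15, 10; outcome (A, L), payoffs (18, 9).
If Player II leads: Player I's best replies are L→A, R→B; Player II's induced payoffs 9, 13; outcome (B, R), payoffs (20, 13).
Player II gets 13 moving first and 9 moving second, so Player II prefers to move first.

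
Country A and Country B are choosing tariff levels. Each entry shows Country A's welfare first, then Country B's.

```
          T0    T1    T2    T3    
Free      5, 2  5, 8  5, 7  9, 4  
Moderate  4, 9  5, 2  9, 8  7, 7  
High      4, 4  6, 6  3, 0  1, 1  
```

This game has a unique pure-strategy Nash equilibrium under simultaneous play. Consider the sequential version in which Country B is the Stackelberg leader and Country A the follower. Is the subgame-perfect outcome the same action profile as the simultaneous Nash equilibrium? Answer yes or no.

no

Work backward from Country A's decision.
- T0 → Country A plays Free (best of 5, 4, 4); Country B gets 2.
- T1 → Country A plays High (best of 5, 5, 6); Country B gets 6.
- T2 → Country A plays Moderate (best of 5, 9, 3); Country B gets 8.
- T3 → Country A plays Free (best of 9, 7, 1); Country B gets 4.
Among 2, 6, 8, 4, the best is 8 at T2. Subgame-perfect outcome: (Moderate, T2) with payoffs (9, 8).
Under simultaneous play:
Country A's best replies: T0→Free; T1→High; T2→Moderate; T3→Free.
Country B's best replies: Free→T1; Moderate→T0; High→T1.
Only (High, T1) has each player best-responding; Nash payoffs (6, 6).
Sequential outcome (Moderate, T2) differs from the Nash profile (High, T1).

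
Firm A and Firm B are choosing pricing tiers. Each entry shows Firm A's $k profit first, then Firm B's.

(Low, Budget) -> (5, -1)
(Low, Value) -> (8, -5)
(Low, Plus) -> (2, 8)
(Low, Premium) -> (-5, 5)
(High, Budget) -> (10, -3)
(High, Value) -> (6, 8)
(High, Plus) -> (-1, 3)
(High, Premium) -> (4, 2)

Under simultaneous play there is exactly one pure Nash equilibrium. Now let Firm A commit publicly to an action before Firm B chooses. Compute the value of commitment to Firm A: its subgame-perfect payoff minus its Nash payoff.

Firm B best-responds to each possible Firm A move:
- Low → Firm B plays Plus (best of -1, -5, 8, 5); Firm A gets 2.
- High → Firm B plays Value (best of -3, 8, 3, 2); Firm A gets 6.
Firm A's induced payoffs are 2, 6, so Firm A commits to High. Subgame-perfect outcome: (High, Value) with payoffs (6, 8).
Under simultaneous play:
Firm A's best replies: Budget→High; Value→Low; Plus→Low; Premium→High.
Firm B's best replies: Low→Plus; High→Value.
The unique mutual best reply is (Low, Plus), giving (2, 8).
Firm A's commitment gain: 6 − 2 = 4.

4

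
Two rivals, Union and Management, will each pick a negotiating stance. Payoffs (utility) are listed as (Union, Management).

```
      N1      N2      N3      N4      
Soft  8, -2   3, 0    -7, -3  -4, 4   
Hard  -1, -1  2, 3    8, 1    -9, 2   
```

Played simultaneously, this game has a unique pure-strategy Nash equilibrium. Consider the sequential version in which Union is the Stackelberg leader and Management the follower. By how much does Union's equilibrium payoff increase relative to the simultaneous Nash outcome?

Management best-responds to each possible Union move:
- Soft: Management compares -2, 0, -3, 4 and picks N4; Union would get -4.
- Hard: Management compares -1, 3, 1, 2 and picks N2; Union would get 2.
Maximizing over -4, 2, Union chooses Hard. Subgame-perfect outcome: (Hard, N2) with payoffs (2, 3).
Now find the simultaneous Nash equilibrium.
Union's best replies: N1→Soft; N2→Soft; N3→Hard; N4→Soft.
Management's best replies: Soft→N4; Hard→N2.
The unique mutual best reply is (Soft, N4), giving (-4, 4).
Union's commitment gain: 2 − -4 = 6.

6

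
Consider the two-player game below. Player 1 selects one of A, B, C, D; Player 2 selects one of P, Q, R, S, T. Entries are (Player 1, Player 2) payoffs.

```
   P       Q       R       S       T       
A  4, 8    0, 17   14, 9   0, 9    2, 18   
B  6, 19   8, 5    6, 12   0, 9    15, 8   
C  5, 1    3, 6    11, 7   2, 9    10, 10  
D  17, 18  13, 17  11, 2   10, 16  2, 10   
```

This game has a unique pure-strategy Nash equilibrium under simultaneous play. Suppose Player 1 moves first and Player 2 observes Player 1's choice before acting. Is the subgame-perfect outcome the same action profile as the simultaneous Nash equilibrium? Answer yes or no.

yes

Player 2 best-responds to each possible Player 1 move:
- A: BR = T, leader payoff 2.
- B: BR = P, leader payoff 6.
- C: BR = T, leader payoff 10.
- D: BR = P, leader payoff 17.
Player 1's induced payoffs are 2, 6, 10, 17, so Player 1 commits to D. Subgame-perfect outcome: (D, P) with payoffs (17, 18).
Now find the simultaneous Nash equilibrium.
Player 1's best replies: P→D; Q→D; R→A; S→D; T→B.
Player 2's best replies: A→T; B→P; C→T; D→P.
The unique mutual best reply is (D, P), giving (17, 18).
Sequential outcome (D, P) coincides with the Nash profile (D, P).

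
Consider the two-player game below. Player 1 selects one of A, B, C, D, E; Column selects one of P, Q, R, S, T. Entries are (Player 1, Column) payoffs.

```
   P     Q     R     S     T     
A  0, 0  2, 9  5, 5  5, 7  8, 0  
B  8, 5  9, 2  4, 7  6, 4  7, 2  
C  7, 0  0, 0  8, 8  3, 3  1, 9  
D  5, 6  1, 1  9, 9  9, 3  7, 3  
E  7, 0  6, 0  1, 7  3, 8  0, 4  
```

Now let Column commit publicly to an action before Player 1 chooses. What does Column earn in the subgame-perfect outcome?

Solve by backward induction (Column leads).
- P: BR = B, leader payoff 5.
- Q: BR = B, leader payoff 2.
- R: BR = D, leader payoff 9.
- S: BR = D, leader payoff 3.
- T: BR = A, leader payoff 0.
Column's induced payoffs are 5, 2, 9, 3, 0, so Column commits to R. Subgame-perfect outcome: (D, R) with payoffs (9, 9).

9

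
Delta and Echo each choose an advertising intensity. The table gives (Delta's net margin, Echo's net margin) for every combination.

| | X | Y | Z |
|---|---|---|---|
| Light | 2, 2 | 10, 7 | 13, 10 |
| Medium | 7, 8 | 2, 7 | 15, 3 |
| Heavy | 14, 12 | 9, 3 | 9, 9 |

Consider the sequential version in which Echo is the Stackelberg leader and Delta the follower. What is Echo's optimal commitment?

Solve by backward induction (Echo leads).
- X: Delta compares 2, 7, 14 and picks Heavy; Echo would get 12.
- Y: Delta compares 10, 2, 9 and picks Light; Echo would get 7.
- Z: Delta compares 13, 15, 9 and picks Medium; Echo would get 3.
Maximizing over 12, 7, 3, Echo chooses X. Subgame-perfect outcome: (Heavy, X) with payoffs (14, 12).

X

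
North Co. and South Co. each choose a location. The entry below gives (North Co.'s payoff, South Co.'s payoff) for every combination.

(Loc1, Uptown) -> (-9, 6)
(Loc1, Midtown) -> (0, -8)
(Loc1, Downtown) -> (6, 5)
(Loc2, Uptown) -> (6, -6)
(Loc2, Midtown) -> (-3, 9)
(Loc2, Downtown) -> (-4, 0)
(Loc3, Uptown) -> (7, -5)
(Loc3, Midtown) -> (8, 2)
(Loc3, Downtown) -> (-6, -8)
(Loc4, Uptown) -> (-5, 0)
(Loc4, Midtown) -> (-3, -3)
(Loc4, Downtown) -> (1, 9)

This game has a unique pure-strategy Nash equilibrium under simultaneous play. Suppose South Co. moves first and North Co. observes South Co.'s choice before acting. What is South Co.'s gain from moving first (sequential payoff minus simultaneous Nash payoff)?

3

Backward induction with South Co. moving first.
- Uptown: BR = Loc3, leader payoff -5.
- Midtown: BR = Loc3, leader payoff 2.
- Downtown: BR = Loc1, leader payoff 5.
Maximizing over -5, 2, 5, South Co. chooses Downtown. Subgame-perfect outcome: (Loc1, Downtown) with payoffs (6, 5).
For the simultaneous game, intersect best replies.
North Co.'s best replies: Uptown→Loc3; Midtown→Loc3; Downtown→Loc1.
South Co.'s best replies: Loc1→Uptown; Loc2→Midtown; Loc3→Midtown; Loc4→Downtown.
Only (Loc3, Midtown) has each player best-responding; Nash payoffs (8, 2).
South Co.'s commitment gain: 5 − 2 = 3.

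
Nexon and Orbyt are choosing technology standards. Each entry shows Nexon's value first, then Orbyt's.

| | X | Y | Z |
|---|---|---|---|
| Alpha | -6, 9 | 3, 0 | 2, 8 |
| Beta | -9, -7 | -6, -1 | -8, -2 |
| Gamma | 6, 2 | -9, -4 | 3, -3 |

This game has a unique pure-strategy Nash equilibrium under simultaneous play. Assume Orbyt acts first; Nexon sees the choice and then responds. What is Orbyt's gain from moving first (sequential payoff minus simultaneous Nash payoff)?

0

Backward induction with Orbyt moving first.
- X: Nexon compares -6, -9, 6 and picks Gamma; Orbyt would get 2.
- Y: Nexon compares 3, -6, -9 and picks Alpha; Orbyt would get 0.
- Z: Nexon compares 2, -8, 3 and picks Gamma; Orbyt would get -3.
Among 2, 0, -3, the best is 2 at X. Subgame-perfect outcome: (Gamma, X) with payoffs (6, 2).
For the simultaneous game, intersect best replies.
Nexon's best replies: X→Gamma; Y→Alpha; Z→Gamma.
Orbyt's best replies: Alpha→X; Beta→Y; Gamma→X.
The unique mutual best reply is (Gamma, X), giving (6, 2).
Orbyt's commitment gain: 2 − 2 = 0.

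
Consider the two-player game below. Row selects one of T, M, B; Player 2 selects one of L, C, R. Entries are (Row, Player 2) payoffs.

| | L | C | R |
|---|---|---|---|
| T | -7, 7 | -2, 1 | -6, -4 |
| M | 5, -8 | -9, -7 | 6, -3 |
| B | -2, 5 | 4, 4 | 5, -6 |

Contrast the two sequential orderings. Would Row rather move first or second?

first

If Row leads: Player 2's best replies are T→L, M→R, B→L; Row's induced payoffs -7, 6, -2; outcome (M, R), payoffs (6, -3).
If Player 2 leads: Row's best replies are L→M, C→B, R→M; Player 2's induced payoffs -8, 4, -3; outcome (B, C), payoffs (4, 4).
Row gets 6 moving first and 4 moving second, so Row prefers to move first.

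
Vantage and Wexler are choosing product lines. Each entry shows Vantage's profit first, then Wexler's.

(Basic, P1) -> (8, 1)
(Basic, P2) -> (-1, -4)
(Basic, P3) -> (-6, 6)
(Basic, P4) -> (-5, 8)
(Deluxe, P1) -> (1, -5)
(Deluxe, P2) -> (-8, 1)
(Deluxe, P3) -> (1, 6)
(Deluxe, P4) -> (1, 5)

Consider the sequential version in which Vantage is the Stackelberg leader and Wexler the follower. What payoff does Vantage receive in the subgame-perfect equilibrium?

1

Backward induction with Vantage moving first.
- Basic → Wexler plays P4 (best of 1, -4, 6, 8); Vantage gets -5.
- Deluxe → Wexler plays P3 (best of -5, 1, 6, 5); Vantage gets 1.
Maximizing over -5, 1, Vantage chooses Deluxe. Subgame-perfect outcome: (Deluxe, P3) with payoffs (1, 6).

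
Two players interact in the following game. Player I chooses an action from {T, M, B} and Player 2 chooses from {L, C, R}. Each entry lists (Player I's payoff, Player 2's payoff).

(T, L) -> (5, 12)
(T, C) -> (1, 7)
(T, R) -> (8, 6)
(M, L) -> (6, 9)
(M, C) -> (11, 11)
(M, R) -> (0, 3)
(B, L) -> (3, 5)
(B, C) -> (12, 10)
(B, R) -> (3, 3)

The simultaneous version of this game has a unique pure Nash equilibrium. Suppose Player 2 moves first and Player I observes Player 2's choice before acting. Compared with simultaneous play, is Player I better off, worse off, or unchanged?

unchanged

Work backward from Player I's decision.
- L: Player I compares 5, 6, 3 and picks M; Player 2 would get 9.
- C: Player I compares 1, 11, 12 and picks B; Player 2 would get 10.
- R: Player I compares 8, 0, 3 and picks T; Player 2 would get 6.
Maximizing over 9, 10, 6, Player 2 chooses C. Subgame-perfect outcome: (B, C) with payoffs (12, 10).
Under simultaneous play:
Player I's best replies: L→M; C→B; R→T.
Player 2's best replies: T→L; M→C; B→C.
The unique mutual best reply is (B, C), giving (12, 10).
Player I earns 12 sequentially versus 12 at the Nash outcome: unchanged.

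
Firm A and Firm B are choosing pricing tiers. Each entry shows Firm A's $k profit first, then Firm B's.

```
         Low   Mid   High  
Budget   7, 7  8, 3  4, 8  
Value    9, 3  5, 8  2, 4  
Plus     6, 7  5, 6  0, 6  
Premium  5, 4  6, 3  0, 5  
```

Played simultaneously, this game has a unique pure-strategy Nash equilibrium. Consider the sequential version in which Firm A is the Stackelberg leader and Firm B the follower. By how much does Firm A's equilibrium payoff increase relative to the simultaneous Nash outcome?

Solve by backward induction (Firm A leads).
- Budget: BR = High, leader payoff 4.
- Value: BR = Mid, leader payoff 5.
- Plus: BR = Low, leader payoff 6.
- Premium: BR = High, leader payoff 0.
Among 4, 5, 6, 0, the best is 6 at Plus. Subgame-perfect outcome: (Plus, Low) with payoffs (6, 7).
For the simultaneous game, intersect best replies.
Firm A's best replies: Low→Value; Mid→Budget; High→Budget.
Firm B's best replies: Budget→High; Value→Mid; Plus→Low; Premium→High.
The unique mutual best reply is (Budget, High), giving (4, 8).
Firm A's commitment gain: 6 − 4 = 2.

2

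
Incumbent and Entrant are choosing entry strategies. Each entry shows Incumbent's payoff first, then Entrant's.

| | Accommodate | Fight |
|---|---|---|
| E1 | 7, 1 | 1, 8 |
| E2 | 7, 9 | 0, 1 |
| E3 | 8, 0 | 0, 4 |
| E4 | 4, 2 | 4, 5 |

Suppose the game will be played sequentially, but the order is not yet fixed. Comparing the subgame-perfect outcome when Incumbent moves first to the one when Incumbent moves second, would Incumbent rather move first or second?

If Incumbent leads: Entrant's best replies are E1→Fight, E2→Accommodate, E3→Fight, E4→Fight; Incumbent's induced payoffs 1, 7, 0, 4; outcome (E2, Accommodate), payoffs (7, 9).
If Entrant leads: Incumbent's best replies are Accommodate→E3, Fight→E4; Entrant's induced payoffs 0, 5; outcome (E4, Fight), payoffs (4, 5).
Incumbent gets 7 moving first and 4 moving second, so Incumbent prefers to move first.

first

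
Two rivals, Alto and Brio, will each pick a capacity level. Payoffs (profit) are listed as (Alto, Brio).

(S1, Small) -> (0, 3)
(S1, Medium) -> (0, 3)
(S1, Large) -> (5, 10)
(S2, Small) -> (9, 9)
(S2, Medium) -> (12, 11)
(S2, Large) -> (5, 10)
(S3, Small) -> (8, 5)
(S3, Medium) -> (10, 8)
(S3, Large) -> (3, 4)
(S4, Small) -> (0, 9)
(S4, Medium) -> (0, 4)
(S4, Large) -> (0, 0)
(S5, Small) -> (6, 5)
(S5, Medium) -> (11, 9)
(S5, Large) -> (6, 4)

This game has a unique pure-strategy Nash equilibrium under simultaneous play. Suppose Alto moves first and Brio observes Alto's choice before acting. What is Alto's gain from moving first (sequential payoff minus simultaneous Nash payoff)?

0

Backward induction with Alto moving first.
- S1 → Brio plays Large (best of 3, 3, 10); Alto gets 5.
- S2 → Brio plays Medium (best of 9, 11, 10); Alto gets 12.
- S3 → Brio plays Medium (best of 5, 8, 4); Alto gets 10.
- S4 → Brio plays Small (best of 9, 4, 0); Alto gets 0.
- S5 → Brio plays Medium (best of 5, 9, 4); Alto gets 11.
Alto's induced payoffs are 5, 12, 10, 0, 11, so Alto commits to S2. Subgame-perfect outcome: (S2, Medium) with payoffs (12, 11).
Now find the simultaneous Nash equilibrium.
Alto's best replies: Small→S2; Medium→S2; Large→S5.
Brio's best replies: S1→Large; S2→Medium; S3→Medium; S4→Small; S5→Medium.
Only (S2, Medium) has each player best-responding; Nash payoffs (12, 11).
Alto's commitment gain: 12 − 12 = 0.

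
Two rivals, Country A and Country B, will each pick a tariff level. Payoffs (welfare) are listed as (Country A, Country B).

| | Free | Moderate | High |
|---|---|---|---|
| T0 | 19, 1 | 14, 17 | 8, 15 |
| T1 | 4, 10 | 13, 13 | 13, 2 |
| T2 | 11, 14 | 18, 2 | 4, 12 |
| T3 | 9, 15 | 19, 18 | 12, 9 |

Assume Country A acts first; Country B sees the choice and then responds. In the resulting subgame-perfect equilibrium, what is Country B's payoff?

Backward induction with Country A moving first.
- T0: Country B compares 1, 17, 15 and picks Moderate; Country A would get 14.
- T1: Country B compares 10, 13, 2 and picks Moderate; Country A would get 13.
- T2: Country B compares 14, 2, 12 and picks Free; Country A would get 11.
- T3: Country B compares 15, 18, 9 and picks Moderate; Country A would get 19.
Among 14, 13, 11, 19, the best is 19 at T3. Subgame-perfect outcome: (T3, Moderate) with payoffs (19, 18).

18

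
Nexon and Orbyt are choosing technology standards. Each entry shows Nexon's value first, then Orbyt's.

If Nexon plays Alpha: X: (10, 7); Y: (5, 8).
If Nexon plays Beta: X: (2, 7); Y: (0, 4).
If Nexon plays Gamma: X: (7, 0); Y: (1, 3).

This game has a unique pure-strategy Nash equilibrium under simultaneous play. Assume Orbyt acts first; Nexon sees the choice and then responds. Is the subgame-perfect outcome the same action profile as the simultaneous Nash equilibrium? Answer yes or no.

Solve by backward induction (Orbyt leads).
- X → Nexon plays Alpha (best of 10, 2, 7); Orbyt gets 7.
- Y → Nexon plays Alpha (best of 5, 0, 1); Orbyt gets 8.
Maximizing over 7, 8, Orbyt chooses Y. Subgame-perfect outcome: (Alpha, Y) with payoffs (5, 8).
For the simultaneous game, intersect best replies.
Nexon's best replies: X→Alpha; Y→Alpha.
Orbyt's best replies: Alpha→Y; Beta→X; Gamma→Y.
Only (Alpha, Y) has each player best-responding; Nash payoffs (5, 8).
Sequential outcome (Alpha, Y) coincides with the Nash profile (Alpha, Y).

yes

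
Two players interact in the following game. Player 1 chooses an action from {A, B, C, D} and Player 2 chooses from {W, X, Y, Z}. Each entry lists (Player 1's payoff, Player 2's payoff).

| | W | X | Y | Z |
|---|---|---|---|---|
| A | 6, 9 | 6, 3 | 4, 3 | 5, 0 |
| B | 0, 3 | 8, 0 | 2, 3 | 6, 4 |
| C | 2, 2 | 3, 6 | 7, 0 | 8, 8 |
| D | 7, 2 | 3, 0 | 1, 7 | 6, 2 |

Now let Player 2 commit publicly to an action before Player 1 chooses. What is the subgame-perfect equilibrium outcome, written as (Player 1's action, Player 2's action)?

(C, Z)

Work backward from Player 1's decision.
- W → Player 1 plays D (best of 6, 0, 2, 7); Player 2 gets 2.
- X → Player 1 plays B (best of 6, 8, 3, 3); Player 2 gets 0.
- Y → Player 1 plays C (best of 4, 2, 7, 1); Player 2 gets 0.
- Z → Player 1 plays C (best of 5, 6, 8, 6); Player 2 gets 8.
Among 2, 0, 0, 8, the best is 8 at Z. Subgame-perfect outcome: (C, Z) with payoffs (8, 8).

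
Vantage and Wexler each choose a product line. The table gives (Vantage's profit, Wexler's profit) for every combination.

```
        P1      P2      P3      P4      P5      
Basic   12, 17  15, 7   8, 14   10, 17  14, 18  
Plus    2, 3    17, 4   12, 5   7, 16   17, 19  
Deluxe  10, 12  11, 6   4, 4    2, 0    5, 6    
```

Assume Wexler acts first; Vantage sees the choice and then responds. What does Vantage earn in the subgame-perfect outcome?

Work backward from Vantage's decision.
- P1: BR = Basic, leader payoff 17.
- P2: BR = Plus, leader payoff 4.
- P3: BR = Plus, leader payoff 5.
- P4: BR = Basic, leader payoff 17.
- P5: BR = Plus, leader payoff 19.
Maximizing over 17, 4, 5, 17, 19, Wexler chooses P5. Subgame-perfect outcome: (Plus, P5) with payoffs (17, 19).

17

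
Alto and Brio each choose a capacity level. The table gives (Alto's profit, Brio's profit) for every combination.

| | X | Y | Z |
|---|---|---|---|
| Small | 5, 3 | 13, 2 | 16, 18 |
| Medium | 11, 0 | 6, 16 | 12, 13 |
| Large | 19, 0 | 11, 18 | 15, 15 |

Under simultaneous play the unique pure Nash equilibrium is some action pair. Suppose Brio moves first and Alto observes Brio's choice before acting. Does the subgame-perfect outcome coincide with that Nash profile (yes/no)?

Solve by backward induction (Brio leads).
- X: BR = Large, leader payoff 0.
- Y: BR = Small, leader payoff 2.
- Z: BR = Small, leader payoff 18.
Among 0, 2, 18, the best is 18 at Z. Subgame-perfect outcome: (Small, Z) with payoffs (16, 18).
Under simultaneous play:
Alto's best replies: X→Large; Y→Small; Z→Small.
Brio's best replies: Small→Z; Medium→Y; Large→Y.
The unique mutual best reply is (Small, Z), giving (16, 18).
Sequential outcome (Small, Z) coincides with the Nash profile (Small, Z).

yes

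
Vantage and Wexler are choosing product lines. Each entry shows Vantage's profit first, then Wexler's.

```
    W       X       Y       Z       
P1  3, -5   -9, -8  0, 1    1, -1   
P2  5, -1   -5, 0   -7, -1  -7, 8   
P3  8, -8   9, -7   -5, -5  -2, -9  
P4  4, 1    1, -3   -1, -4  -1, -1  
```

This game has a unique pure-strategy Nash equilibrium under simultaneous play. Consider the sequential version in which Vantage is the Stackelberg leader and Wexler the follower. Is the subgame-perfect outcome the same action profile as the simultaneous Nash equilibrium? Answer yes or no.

Backward induction with Vantage moving first.
- P1: BR = Y, leader payoff 0.
- P2: BR = Z, leader payoff -7.
- P3: BR = Y, leader payoff -5.
- P4: BR = W, leader payoff 4.
Vantage's induced payoffs are 0, -7, -5, 4, so Vantage commits to P4. Subgame-perfect outcome: (P4, W) with payoffs (4, 1).
Under simultaneous play:
Vantage's best replies: W→P3; X→P3; Y→P1; Z→P1.
Wexler's best replies: P1→Y; P2→Z; P3→Y; P4→W.
Only (P1, Y) has each player best-responding; Nash payoffs (0, 1).
Sequential outcome (P4, W) differs from the Nash profile (P1, Y).

no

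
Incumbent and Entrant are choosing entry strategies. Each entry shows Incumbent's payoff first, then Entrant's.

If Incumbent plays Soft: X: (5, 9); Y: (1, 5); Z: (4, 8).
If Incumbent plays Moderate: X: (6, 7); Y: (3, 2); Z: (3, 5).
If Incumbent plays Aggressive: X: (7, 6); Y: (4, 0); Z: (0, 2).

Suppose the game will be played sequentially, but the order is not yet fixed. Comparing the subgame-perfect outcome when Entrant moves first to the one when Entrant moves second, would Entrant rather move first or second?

If Incumbent leads: Entrant's best replies are Soft→X, Moderate→X, Aggressive→X; Incumbent's induced payoffs 5, 6, 7; outcome (Aggressive, X), payoffs (7, 6).
If Entrant leads: Incumbent's best replies are X→Aggressive, Y→Aggressive, Z→Soft; Entrant's induced payoffs 6, 0, 8; outcome (Soft, Z), payoffs (4, 8).
Entrant gets 8 moving first and 6 moving second, so Entrant prefers to move first.

first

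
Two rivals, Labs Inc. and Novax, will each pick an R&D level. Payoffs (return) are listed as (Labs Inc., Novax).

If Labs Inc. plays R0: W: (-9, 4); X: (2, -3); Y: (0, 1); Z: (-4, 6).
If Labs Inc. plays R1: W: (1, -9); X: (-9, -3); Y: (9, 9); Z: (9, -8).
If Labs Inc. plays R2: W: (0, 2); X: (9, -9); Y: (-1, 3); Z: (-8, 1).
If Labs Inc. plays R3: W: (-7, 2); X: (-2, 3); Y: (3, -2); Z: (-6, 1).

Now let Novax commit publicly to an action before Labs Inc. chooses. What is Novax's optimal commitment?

Y

Solve by backward induction (Novax leads).
- W → Labs Inc. plays R1 (best of -9, 1, 0, -7); Novax gets -9.
- X → Labs Inc. plays R2 (best of 2, -9, 9, -2); Novax gets -9.
- Y → Labs Inc. plays R1 (best of 0, 9, -1, 3); Novax gets 9.
- Z → Labs Inc. plays R1 (best of -4, 9, -8, -6); Novax gets -8.
Maximizing over -9, -9, 9, -8, Novax chooses Y. Subgame-perfect outcome: (R1, Y) with payoffs (9, 9).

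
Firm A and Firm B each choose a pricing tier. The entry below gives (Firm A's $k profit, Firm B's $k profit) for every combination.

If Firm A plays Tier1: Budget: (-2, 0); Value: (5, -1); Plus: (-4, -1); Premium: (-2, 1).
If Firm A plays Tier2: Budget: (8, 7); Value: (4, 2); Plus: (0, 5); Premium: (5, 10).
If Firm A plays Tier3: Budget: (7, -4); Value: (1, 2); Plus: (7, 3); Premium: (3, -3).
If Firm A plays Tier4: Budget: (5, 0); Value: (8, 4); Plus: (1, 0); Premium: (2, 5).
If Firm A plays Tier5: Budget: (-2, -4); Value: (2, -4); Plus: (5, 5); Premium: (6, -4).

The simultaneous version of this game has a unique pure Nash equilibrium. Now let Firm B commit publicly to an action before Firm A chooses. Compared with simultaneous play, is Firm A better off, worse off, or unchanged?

better off

Backward induction with Firm B moving first.
- Budget: Firm A compares -2, 8, 7, 5, -2 and picks Tier2; Firm B would get 7.
- Value: Firm A compares 5, 4, 1, 8, 2 and picks Tier4; Firm B would get 4.
- Plus: Firm A compares -4, 0, 7, 1, 5 and picks Tier3; Firm B would get 3.
- Premium: Firm A compares -2, 5, 3, 2, 6 and picks Tier5; Firm B would get -4.
Maximizing over 7, 4, 3, -4, Firm B chooses Budget. Subgame-perfect outcome: (Tier2, Budget) with payoffs (8, 7).
Under simultaneous play:
Firm A's best replies: Budget→Tier2; Value→Tier4; Plus→Tier3; Premium→Tier5.
Firm B's best replies: Tier1→Premium; Tier2→Premium; Tier3→Plus; Tier4→Premium; Tier5→Plus.
The unique mutual best reply is (Tier3, Plus), giving (7, 3).
Firm A earns 8 sequentially versus 7 at the Nash outcome: better off.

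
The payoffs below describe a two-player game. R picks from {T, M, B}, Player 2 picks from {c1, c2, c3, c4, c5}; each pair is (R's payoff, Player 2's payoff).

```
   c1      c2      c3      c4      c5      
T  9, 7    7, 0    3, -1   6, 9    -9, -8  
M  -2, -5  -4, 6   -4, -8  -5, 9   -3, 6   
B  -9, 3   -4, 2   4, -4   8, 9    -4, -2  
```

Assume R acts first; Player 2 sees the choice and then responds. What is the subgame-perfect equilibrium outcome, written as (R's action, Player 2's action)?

(B, c4)

Player 2 best-responds to each possible R move:
- T: Player 2 compares 7, 0, -1, 9, -8 and picks c4; R would get 6.
- M: Player 2 compares -5, 6, -8, 9, 6 and picks c4; R would get -5.
- B: Player 2 compares 3, 2, -4, 9, -2 and picks c4; R would get 8.
R's induced payoffs are 6, -5, 8, so R commits to B. Subgame-perfect outcome: (B, c4) with payoffs (8, 9).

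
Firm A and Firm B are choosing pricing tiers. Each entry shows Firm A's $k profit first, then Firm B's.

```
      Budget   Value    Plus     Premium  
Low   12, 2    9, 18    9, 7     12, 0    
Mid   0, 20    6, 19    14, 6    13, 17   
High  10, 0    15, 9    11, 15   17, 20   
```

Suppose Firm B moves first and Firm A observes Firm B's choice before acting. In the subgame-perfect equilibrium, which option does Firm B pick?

Premium

Backward induction with Firm B moving first.
- Budget: BR = Low, leader payoff 2.
- Value: BR = High, leader payoff 9.
- Plus: BR = Mid, leader payoff 6.
- Premium: BR = High, leader payoff 20.
Maximizing over 2, 9, 6, 20, Firm B chooses Premium. Subgame-perfect outcome: (High, Premium) with payoffs (17, 20).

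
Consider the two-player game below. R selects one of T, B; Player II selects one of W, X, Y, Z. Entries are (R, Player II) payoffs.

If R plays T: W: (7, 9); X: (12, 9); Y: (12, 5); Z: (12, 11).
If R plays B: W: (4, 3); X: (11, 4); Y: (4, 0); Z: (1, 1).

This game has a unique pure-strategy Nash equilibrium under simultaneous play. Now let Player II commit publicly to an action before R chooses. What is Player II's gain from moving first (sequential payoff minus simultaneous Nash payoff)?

R best-responds to each possible Player II move:
- W: R compares 7, 4 and picks T; Player II would get 9.
- X: R compares 12, 11 and picks T; Player II would get 9.
- Y: R compares 12, 4 and picks T; Player II would get 5.
- Z: R compares 12, 1 and picks T; Player II would get 11.
Among 9, 9, 5, 11, the best is 11 at Z. Subgame-perfect outcome: (T, Z) with payoffs (12, 11).
Now find the simultaneous Nash equilibrium.
R's best replies: W→T; X→T; Y→T; Z→T.
Player II's best replies: T→Z; B→X.
The unique mutual best reply is (T, Z), giving (12, 11).
Player II's commitment gain: 11 − 11 = 0.

0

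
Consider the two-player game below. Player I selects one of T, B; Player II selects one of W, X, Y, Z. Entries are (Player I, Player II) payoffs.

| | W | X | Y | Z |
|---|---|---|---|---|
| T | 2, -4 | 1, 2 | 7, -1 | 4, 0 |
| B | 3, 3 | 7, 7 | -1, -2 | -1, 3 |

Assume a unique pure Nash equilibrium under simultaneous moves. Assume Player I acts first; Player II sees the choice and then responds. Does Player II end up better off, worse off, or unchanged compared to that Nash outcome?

Player II best-responds to each possible Player I move:
- T: Player II compares -4, 2, -1, 0 and picks X; Player I would get 1.
- B: Player II compares 3, 7, -2, 3 and picks X; Player I would get 7.
Maximizing over 1, 7, Player I chooses B. Subgame-perfect outcome: (B, X) with payoffs (7, 7).
Now find the simultaneous Nash equilibrium.
Player I's best replies: W→B; X→B; Y→T; Z→T.
Player II's best replies: T→X; B→X.
The unique mutual best reply is (B, X), giving (7, 7).
Player II earns 7 sequentially versus 7 at the Nash outcome: unchanged.

unchanged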